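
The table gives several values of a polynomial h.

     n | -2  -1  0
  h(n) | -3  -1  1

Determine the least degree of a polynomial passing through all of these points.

1

Forward differences of the values at n = -2, -1, 0:
  h  : -3  -1  1
  Δ  : 2  2
  Δ^2: 0
The first differences are constant (2) and nonzero, while all higher differences vanish, so the minimal degree is 1.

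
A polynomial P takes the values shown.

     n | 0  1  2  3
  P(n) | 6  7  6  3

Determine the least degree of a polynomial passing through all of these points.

Forward differences of the values at n = 0, 1, 2, 3:
  P  : 6  7  6  3
  Δ  : 1  -1  -3
  Δ^2: -2  -2
  Δ^3: 0
The second differences are constant (-2) and nonzero, while all higher differences vanish, so the minimal degree is 2.

2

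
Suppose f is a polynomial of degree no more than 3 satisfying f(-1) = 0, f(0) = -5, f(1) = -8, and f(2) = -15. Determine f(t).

f(t) = -t^3 + t^2 - 3t - 5

Write f(t) = at^3 + bt^2 + ct + d. Substituting each data point gives a linear system:
  -a + b - c + d = 0
  d = -5
  a + b + c + d = -8
  8a + 4b + 2c + d = -15
Solving the system yields a = -1, b = 1, c = -3, d = -5.
So f(t) = -t³ + t² - 3t - 5.
Check: f(2) = -15. ✓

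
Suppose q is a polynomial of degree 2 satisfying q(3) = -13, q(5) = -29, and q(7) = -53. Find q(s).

Using the Lagrange interpolation formula with nodes 3, 5, 7:
  L_0(s) = (s - 5)(s - 7) / 8
  L_1(s) = (s - 3)(s - 7) / -4
  L_2(s) = (s - 3)(s - 5) / 8
Then q(s) = -13·L_0(s) - 29·L_1(s) - 53·L_2(s).
Expanding and collecting terms gives q(s) = -s^2 - 4.
Check: q(3) = -13. ✓

q(s) = -s^2 - 4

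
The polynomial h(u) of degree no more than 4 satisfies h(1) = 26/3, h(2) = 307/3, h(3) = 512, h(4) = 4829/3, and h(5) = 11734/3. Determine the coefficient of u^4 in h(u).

6

Write h(u) = au^4 + bu^3 + cu^2 + du + e. Substituting each data point gives a linear system:
  a + b + c + d + e = 26/3
  16a + 8b + 4c + 2d + e = 307/3
  81a + 27b + 9c + 3d + e = 512
  256a + 64b + 16c + 4d + e = 4829/3
  625a + 125b + 25c + 5d + e = 11734/3
Solving the system yields a = 6, b = 2, c = -4, d = 5/3, e = 3.
So h(u) = 6u⁴ + 2u³ - 4u² + (5/3)u + 3.
The leading coefficient is 6.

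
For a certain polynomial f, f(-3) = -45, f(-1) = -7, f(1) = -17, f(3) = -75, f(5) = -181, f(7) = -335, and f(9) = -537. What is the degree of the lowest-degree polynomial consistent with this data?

Forward differences of the values at x = -3, -1, 1, 3, 5, 7, 9:
  f  : -45  -7  -17  -75  -181  -335  -537
  Δ  : 38  -10  -58  -106  -154  -202
  Δ^2: -48  -48  -48  -48  -48
  Δ^3: 0  0  0  0
  Δ^4: 0  0  0
  Δ^5: 0  0
  Δ^6: 0
The second differences are constant (-48) and nonzero, while all higher differences vanish, so the minimal degree is 2.

2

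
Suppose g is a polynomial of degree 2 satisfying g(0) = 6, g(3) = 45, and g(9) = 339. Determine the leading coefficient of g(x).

4

Write g(x) = ax^2 + bx + c. Substituting each data point gives a linear system:
  c = 6
  9a + 3b + c = 45
  81a + 9b + c = 339
Solving the system yields a = 4, b = 1, c = 6.
So g(x) = 4x^2 + x + 6.
The leading coefficient is 4.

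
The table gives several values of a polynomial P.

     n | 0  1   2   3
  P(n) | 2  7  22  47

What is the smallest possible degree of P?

2

Forward differences of the values at n = 0, 1, 2, 3:
  P  : 2  7  22  47
  Δ  : 5  15  25
  Δ^2: 10  10
  Δ^3: 0
The second differences are constant (10) and nonzero, while all higher differences vanish, so the minimal degree is 2.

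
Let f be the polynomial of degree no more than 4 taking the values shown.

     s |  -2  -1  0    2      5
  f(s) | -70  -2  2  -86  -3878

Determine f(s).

f(s) = -6s^4 - 2s^3 + 4s^2 + 4s + 2

Write f(s) = as^4 + bs^3 + cs^2 + ds + e. Substituting each data point gives a linear system:
  16a - 8b + 4c - 2d + e = -70
  a - b + c - d + e = -2
  e = 2
  16a + 8b + 4c + 2d + e = -86
  625a + 125b + 25c + 5d + e = -3878
Solving the system yields a = -6, b = -2, c = 4, d = 4, e = 2.
So f(s) = -6s^4 - 2s^3 + 4s^2 + 4s + 2.
Check: f(5) = -3878. ✓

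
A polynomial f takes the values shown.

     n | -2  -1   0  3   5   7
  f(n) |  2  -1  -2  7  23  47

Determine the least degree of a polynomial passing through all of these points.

2

Divided differences on the nodes -2, -1, 0, 3, 5, 7:
  order 0: 2  -1  -2  7  23  47
  order 1: -3  -1  3  8  12
  order 2: 1  1  1  1
  order 3: 0  0  0
  order 4: 0  0
  order 5: 0
The order-2 divided differences are all 1 (nonzero) and every higher order vanishes, so the data lies on a polynomial of degree exactly 2.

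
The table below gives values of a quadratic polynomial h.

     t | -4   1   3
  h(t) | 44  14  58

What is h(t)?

h(t) = 4t^2 + 6t + 4

Write h(t) = at^2 + bt + c. Substituting each data point gives a linear system:
  16a - 4b + c = 44
  a + b + c = 14
  9a + 3b + c = 58
Solving the system yields a = 4, b = 6, c = 4.
So h(t) = 4t^2 + 6t + 4.
Check: h(-4) = 44. ✓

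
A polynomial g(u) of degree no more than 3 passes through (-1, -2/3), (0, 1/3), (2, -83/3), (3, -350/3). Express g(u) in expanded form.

g(u) = -5u^3 + 6u + 1/3

Write g(u) = au^3 + bu^2 + cu + d. Substituting each data point gives a linear system:
  -a + b - c + d = -2/3
  d = 1/3
  8a + 4b + 2c + d = -83/3
  27a + 9b + 3c + d = -350/3
Solving the system yields a = -5, b = 0, c = 6, d = 1/3.
So g(u) = -5u^3 + 6u + 1/3.
Check: g(-1) = -2/3. ✓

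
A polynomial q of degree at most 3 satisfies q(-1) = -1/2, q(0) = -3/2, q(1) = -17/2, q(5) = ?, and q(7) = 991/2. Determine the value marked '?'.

The 4 known points determine the degree-3 polynomial uniquely.
Write q(t) = at^3 + bt^2 + ct + d. Substituting each data point gives a linear system:
  -a + b - c + d = -1/2
  d = -3/2
  a + b + c + d = -17/2
  343a + 49b + 7c + d = 991/2
Solving the system yields a = 2, b = -3, c = -6, d = -3/2.
So q(t) = 2t³ - 3t² - 6t - 3/2.
Then q(5) = 287/2.

287/2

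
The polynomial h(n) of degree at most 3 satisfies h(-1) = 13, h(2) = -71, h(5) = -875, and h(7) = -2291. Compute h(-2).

49

Write h(n) = an^3 + bn^2 + cn + d. Substituting each data point gives a linear system:
  -a + b - c + d = 13
  8a + 4b + 2c + d = -71
  125a + 25b + 5c + d = -875
  343a + 49b + 7c + d = -2291
Solving the system yields a = -6, b = -4, c = -6, d = 5.
So h(n) = -6n^3 - 4n^2 - 6n + 5.
Then h(-2) = 49.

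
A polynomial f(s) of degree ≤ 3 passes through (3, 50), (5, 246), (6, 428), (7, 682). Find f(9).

Using the Lagrange interpolation formula with nodes 3, 5, 6, 7:
  L_0(s) = (s - 5)(s - 6)(s - 7) / -24
  L_1(s) = (s - 3)(s - 6)(s - 7) / 4
  L_2(s) = (s - 3)(s - 5)(s - 7) / -3
  L_3(s) = (s - 3)(s - 5)(s - 6) / 8
Then f(s) = 50·L_0(s) + 246·L_1(s) + 428·L_2(s) + 682·L_3(s).
Expanding and collecting terms gives f(s) = 2s^3 - 4.
Evaluating at s = 9: f(9) = 1454.

1454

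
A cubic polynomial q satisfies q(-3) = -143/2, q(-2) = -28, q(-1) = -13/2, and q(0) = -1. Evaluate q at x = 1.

-11/2

Forward differences of the values at x = -3, -2, -1, 0:
  q  : -143/2  -28  -13/2  -1
  Δ  : 87/2  43/2  11/2
  Δ^2: -22  -16
  Δ^3: 6
The third differences are constant, confirming degree 3.
Interpolating (Newton forward form) and evaluating at x = 1 gives q(1) = -11/2.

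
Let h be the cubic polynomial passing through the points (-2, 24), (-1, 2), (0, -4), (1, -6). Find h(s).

Using the Lagrange interpolation formula with nodes -2, -1, 0, 1:
  L_0(s) = (s + 1)s(s - 1) / -6
  L_1(s) = (s + 2)s(s - 1) / 2
  L_2(s) = (s + 2)(s + 1)(s - 1) / -2
  L_3(s) = (s + 2)(s + 1)s / 6
Then h(s) = 24·L_0(s) + 2·L_1(s) - 4·L_2(s) - 6·L_3(s).
Expanding and collecting terms gives h(s) = -2s³ + 2s² - 2s - 4.
Check: h(0) = -4. ✓

h(s) = -2s^3 + 2s^2 - 2s - 4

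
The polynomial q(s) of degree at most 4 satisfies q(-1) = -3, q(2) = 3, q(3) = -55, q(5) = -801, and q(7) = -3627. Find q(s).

q(s) = -2s^4 + 3s^3 + 3s^2 - 1

Using the Lagrange interpolation formula with nodes -1, 2, 3, 5, 7:
  L_0(s) = (s - 2)(s - 3)(s - 5)(s - 7) / 576
  L_1(s) = (s + 1)(s - 3)(s - 5)(s - 7) / -45
  L_2(s) = (s + 1)(s - 2)(s - 5)(s - 7) / 32
  L_3(s) = (s + 1)(s - 2)(s - 3)(s - 7) / -72
  L_4(s) = (s + 1)(s - 2)(s - 3)(s - 5) / 320
Then q(s) = -3·L_0(s) + 3·L_1(s) - 55·L_2(s) - 801·L_3(s) - 3627·L_4(s).
Expanding and collecting terms gives q(s) = -2s^4 + 3s^3 + 3s^2 - 1.
Check: q(5) = -801. ✓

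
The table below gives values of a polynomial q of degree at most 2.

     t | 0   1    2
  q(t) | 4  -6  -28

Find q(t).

q(t) = -6t^2 - 4t + 4

Using the Lagrange interpolation formula with nodes 0, 1, 2:
  L_0(t) = (t - 1)(t - 2) / 2
  L_1(t) = t(t - 2) / -1
  L_2(t) = t(t - 1) / 2
Then q(t) = 4·L_0(t) - 6·L_1(t) - 28·L_2(t).
Expanding and collecting terms gives q(t) = -6t^2 - 4t + 4.
Check: q(0) = 4. ✓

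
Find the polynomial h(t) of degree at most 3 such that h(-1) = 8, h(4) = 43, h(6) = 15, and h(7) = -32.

Using the Lagrange interpolation formula with nodes -1, 4, 6, 7:
  L_0(t) = (t - 4)(t - 6)(t - 7) / -280
  L_1(t) = (t + 1)(t - 6)(t - 7) / 30
  L_2(t) = (t + 1)(t - 4)(t - 7) / -14
  L_3(t) = (t + 1)(t - 4)(t - 6) / 24
Then h(t) = 8·L_0(t) + 43·L_1(t) + 15·L_2(t) - 32·L_3(t).
Expanding and collecting terms gives h(t) = -t³ + 6t² + 2t + 3.
Check: h(4) = 43. ✓

h(t) = -t^3 + 6t^2 + 2t + 3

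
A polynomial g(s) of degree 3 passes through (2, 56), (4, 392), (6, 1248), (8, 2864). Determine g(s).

g(s) = 5s^3 + 5s^2 - 2s

Write g(s) = as^3 + bs^2 + cs + d. Substituting each data point gives a linear system:
  8a + 4b + 2c + d = 56
  64a + 16b + 4c + d = 392
  216a + 36b + 6c + d = 1248
  512a + 64b + 8c + d = 2864
Solving the system yields a = 5, b = 5, c = -2, d = 0.
So g(s) = 5s^3 + 5s^2 - 2s.
Check: g(8) = 2864. ✓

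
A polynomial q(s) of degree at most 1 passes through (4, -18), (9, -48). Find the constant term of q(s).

Write q(s) = as + b. Substituting each data point gives a linear system:
  4a + b = -18
  9a + b = -48
Solving the system yields a = -6, b = 6.
So q(s) = -6s + 6.
The constant term is 6.

6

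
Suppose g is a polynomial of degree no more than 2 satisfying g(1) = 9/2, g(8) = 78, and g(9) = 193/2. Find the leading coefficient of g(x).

1

Write g(x) = ax^2 + bx + c. Substituting each data point gives a linear system:
  a + b + c = 9/2
  64a + 8b + c = 78
  81a + 9b + c = 193/2
Solving the system yields a = 1, b = 3/2, c = 2.
So g(x) = x^2 + (3/2)x + 2.
The leading coefficient is 1.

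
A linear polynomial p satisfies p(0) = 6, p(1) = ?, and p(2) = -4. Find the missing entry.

1

On equispaced nodes a degree-1 polynomial has vanishing second forward difference, so
  p(0) - 2·p(1) + p(2) = 0.
Substituting the known values and solving for p(1):
  -2·p(1) = -2
  p(1) = 1.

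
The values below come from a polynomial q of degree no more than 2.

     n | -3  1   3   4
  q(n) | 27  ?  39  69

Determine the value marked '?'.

3

The 3 known points determine the degree-2 polynomial uniquely.
Write q(n) = an^2 + bn + c. Substituting each data point gives a linear system:
  9a - 3b + c = 27
  9a + 3b + c = 39
  16a + 4b + c = 69
Solving the system yields a = 4, b = 2, c = -3.
So q(n) = 4n^2 + 2n - 3.
Then q(1) = 3.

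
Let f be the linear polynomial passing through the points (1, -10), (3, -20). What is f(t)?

Write f(t) = at + b. Substituting each data point gives a linear system:
  a + b = -10
  3a + b = -20
Solving the system yields a = -5, b = -5.
So f(t) = -5t - 5.
Check: f(3) = -20. ✓

f(t) = -5t - 5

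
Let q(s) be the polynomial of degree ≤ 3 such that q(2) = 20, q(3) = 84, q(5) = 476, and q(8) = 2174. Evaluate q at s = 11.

Using the Lagrange interpolation formula with nodes 2, 3, 5, 8:
  L_0(s) = (s - 3)(s - 5)(s - 8) / -18
  L_1(s) = (s - 2)(s - 5)(s - 8) / 10
  L_2(s) = (s - 2)(s - 3)(s - 8) / -18
  L_3(s) = (s - 2)(s - 3)(s - 5) / 90
Then q(s) = 20·L_0(s) + 84·L_1(s) + 476·L_2(s) + 2174·L_3(s).
Expanding and collecting terms gives q(s) = 5s^3 - 6s^2 - s + 6.
Evaluating at s = 11: q(11) = 5924.

5924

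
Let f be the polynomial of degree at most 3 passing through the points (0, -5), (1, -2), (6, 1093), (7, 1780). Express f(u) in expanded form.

f(u) = 6u^3 - 6u^2 + 3u - 5

Using the Lagrange interpolation formula with nodes 0, 1, 6, 7:
  L_0(u) = (u - 1)(u - 6)(u - 7) / -42
  L_1(u) = u(u - 6)(u - 7) / 30
  L_2(u) = u(u - 1)(u - 7) / -30
  L_3(u) = u(u - 1)(u - 6) / 42
Then f(u) = -5·L_0(u) - 2·L_1(u) + 1093·L_2(u) + 1780·L_3(u).
Expanding and collecting terms gives f(u) = 6u^3 - 6u^2 + 3u - 5.
Check: f(1) = -2. ✓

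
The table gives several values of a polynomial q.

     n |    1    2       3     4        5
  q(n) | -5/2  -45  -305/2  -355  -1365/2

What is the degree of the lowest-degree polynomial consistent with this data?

3

Forward differences of the values at n = 1, 2, 3, 4, 5:
  q  : -5/2  -45  -305/2  -355  -1365/2
  Δ  : -85/2  -215/2  -405/2  -655/2
  Δ^2: -65  -95  -125
  Δ^3: -30  -30
  Δ^4: 0
The third differences are constant (-30) and nonzero, while all higher differences vanish, so the minimal degree is 3.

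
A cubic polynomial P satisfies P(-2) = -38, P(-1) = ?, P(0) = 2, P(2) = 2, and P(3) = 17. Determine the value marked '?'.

The 4 known points determine the degree-3 polynomial uniquely.
Write P(x) = ax^3 + bx^2 + cx + d. Substituting each data point gives a linear system:
  -8a + 4b - 2c + d = -38
  d = 2
  8a + 4b + 2c + d = 2
  27a + 9b + 3c + d = 17
Solving the system yields a = 2, b = -5, c = 2, d = 2.
So P(x) = 2x³ - 5x² + 2x + 2.
Then P(-1) = -7.

-7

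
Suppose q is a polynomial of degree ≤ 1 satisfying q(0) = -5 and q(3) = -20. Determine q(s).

Using the Lagrange interpolation formula with nodes 0, 3:
  L_0(s) = (s - 3) / -3
  L_1(s) = s / 3
Then q(s) = -5·L_0(s) - 20·L_1(s).
Expanding and collecting terms gives q(s) = -5s - 5.
Check: q(0) = -5. ✓

q(s) = -5s - 5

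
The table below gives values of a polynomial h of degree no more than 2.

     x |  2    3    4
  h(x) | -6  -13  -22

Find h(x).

Using the Lagrange interpolation formula with nodes 2, 3, 4:
  L_0(x) = (x - 3)(x - 4) / 2
  L_1(x) = (x - 2)(x - 4) / -1
  L_2(x) = (x - 2)(x - 3) / 2
Then h(x) = -6·L_0(x) - 13·L_1(x) - 22·L_2(x).
Expanding and collecting terms gives h(x) = -x^2 - 2x + 2.
Check: h(4) = -22. ✓

h(x) = -x^2 - 2x + 2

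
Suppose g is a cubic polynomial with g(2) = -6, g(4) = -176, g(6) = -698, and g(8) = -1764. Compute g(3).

-59

Forward differences of the values at s = 2, 4, 6, 8:
  g  : -6  -176  -698  -1764
  Δ  : -170  -522  -1066
  Δ^2: -352  -544
  Δ^3: -192
The third differences are constant, confirming degree 3.
Interpolating (Newton forward form) and evaluating at s = 3 gives g(3) = -59.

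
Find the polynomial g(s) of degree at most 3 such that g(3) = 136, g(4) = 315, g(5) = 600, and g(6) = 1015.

g(s) = 4s^3 + 5s^2 - 4s - 5

Using the Lagrange interpolation formula with nodes 3, 4, 5, 6:
  L_0(s) = (s - 4)(s - 5)(s - 6) / -6
  L_1(s) = (s - 3)(s - 5)(s - 6) / 2
  L_2(s) = (s - 3)(s - 4)(s - 6) / -2
  L_3(s) = (s - 3)(s - 4)(s - 5) / 6
Then g(s) = 136·L_0(s) + 315·L_1(s) + 600·L_2(s) + 1015·L_3(s).
Expanding and collecting terms gives g(s) = 4s^3 + 5s^2 - 4s - 5.
Check: g(3) = 136. ✓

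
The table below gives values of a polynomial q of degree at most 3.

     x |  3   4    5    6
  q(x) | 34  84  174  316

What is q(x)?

Write q(x) = ax^3 + bx^2 + cx + d. Substituting each data point gives a linear system:
  27a + 9b + 3c + d = 34
  64a + 16b + 4c + d = 84
  125a + 25b + 5c + d = 174
  216a + 36b + 6c + d = 316
Solving the system yields a = 2, b = -4, c = 4, d = 4.
So q(x) = 2x³ - 4x² + 4x + 4.
Check: q(3) = 34. ✓

q(x) = 2x^3 - 4x^2 + 4x + 4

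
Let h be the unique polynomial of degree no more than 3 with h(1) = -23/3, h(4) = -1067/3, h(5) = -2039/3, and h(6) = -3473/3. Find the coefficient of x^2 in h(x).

Write h(x) = ax^3 + bx^2 + cx + d. Substituting each data point gives a linear system:
  a + b + c + d = -23/3
  64a + 16b + 4c + d = -1067/3
  125a + 25b + 5c + d = -2039/3
  216a + 36b + 6c + d = -3473/3
Solving the system yields a = -5, b = -2, c = -1, d = 1/3.
So h(x) = -5x³ - 2x² - x + 1/3.
The coefficient of x^2 is -2.

-2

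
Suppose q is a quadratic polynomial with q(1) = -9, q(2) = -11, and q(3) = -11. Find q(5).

-5

Forward differences of the values at n = 1, 2, 3:
  q  : -9  -11  -11
  Δ  : -2  0
  Δ^2: 2
The second differences are constant, confirming degree 2.
Interpolating (Newton forward form) and evaluating at n = 5 gives q(5) = -5.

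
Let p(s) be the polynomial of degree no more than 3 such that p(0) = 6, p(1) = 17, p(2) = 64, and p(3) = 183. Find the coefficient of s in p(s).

5

Write p(s) = as^3 + bs^2 + cs + d. Substituting each data point gives a linear system:
  d = 6
  a + b + c + d = 17
  8a + 4b + 2c + d = 64
  27a + 9b + 3c + d = 183
Solving the system yields a = 6, b = 0, c = 5, d = 6.
So p(s) = 6s³ + 5s + 6.
The coefficient of s is 5.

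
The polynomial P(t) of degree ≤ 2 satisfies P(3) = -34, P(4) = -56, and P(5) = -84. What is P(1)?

-8

Write P(t) = at^2 + bt + c. Substituting each data point gives a linear system:
  9a + 3b + c = -34
  16a + 4b + c = -56
  25a + 5b + c = -84
Solving the system yields a = -3, b = -1, c = -4.
So P(t) = -3t^2 - t - 4.
Then P(1) = -8.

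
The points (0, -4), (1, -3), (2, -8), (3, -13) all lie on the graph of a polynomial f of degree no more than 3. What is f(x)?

f(x) = x^3 - 6x^2 + 6x - 4

Write f(x) = ax^3 + bx^2 + cx + d. Substituting each data point gives a linear system:
  d = -4
  a + b + c + d = -3
  8a + 4b + 2c + d = -8
  27a + 9b + 3c + d = -13
Solving the system yields a = 1, b = -6, c = 6, d = -4.
So f(x) = x^3 - 6x^2 + 6x - 4.
Check: f(0) = -4. ✓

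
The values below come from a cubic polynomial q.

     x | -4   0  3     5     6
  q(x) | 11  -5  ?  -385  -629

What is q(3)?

-101

The 4 known points determine the degree-3 polynomial uniquely.
Write q(x) = ax^3 + bx^2 + cx + d. Substituting each data point gives a linear system:
  -64a + 16b - 4c + d = 11
  d = -5
  125a + 25b + 5c + d = -385
  216a + 36b + 6c + d = -629
Solving the system yields a = -2, b = -6, c = 4, d = -5.
So q(x) = -2x^3 - 6x^2 + 4x - 5.
Then q(3) = -101.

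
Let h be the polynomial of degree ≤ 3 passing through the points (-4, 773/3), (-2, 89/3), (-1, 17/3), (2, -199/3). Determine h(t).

Write h(t) = at^3 + bt^2 + ct + d. Substituting each data point gives a linear system:
  -64a + 16b - 4c + d = 773/3
  -8a + 4b - 2c + d = 89/3
  -a + b - c + d = 17/3
  8a + 4b + 2c + d = -199/3
Solving the system yields a = -5, b = -5, c = -4, d = 5/3.
So h(t) = -5t^3 - 5t^2 - 4t + 5/3.
Check: h(-2) = 89/3. ✓

h(t) = -5t^3 - 5t^2 - 4t + 5/3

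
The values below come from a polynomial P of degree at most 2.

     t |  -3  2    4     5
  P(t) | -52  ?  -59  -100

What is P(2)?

-7

The 3 known points determine the degree-2 polynomial uniquely.
Write P(t) = at^2 + bt + c. Substituting each data point gives a linear system:
  9a - 3b + c = -52
  16a + 4b + c = -59
  25a + 5b + c = -100
Solving the system yields a = -5, b = 4, c = 5.
So P(t) = -5t² + 4t + 5.
Then P(2) = -7.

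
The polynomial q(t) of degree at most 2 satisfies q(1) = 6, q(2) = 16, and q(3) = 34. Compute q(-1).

Using the Lagrange interpolation formula with nodes 1, 2, 3:
  L_0(t) = (t - 2)(t - 3) / 2
  L_1(t) = (t - 1)(t - 3) / -1
  L_2(t) = (t - 1)(t - 2) / 2
Then q(t) = 6·L_0(t) + 16·L_1(t) + 34·L_2(t).
Expanding and collecting terms gives q(t) = 4t^2 - 2t + 4.
Evaluating at t = -1: q(-1) = 10.

10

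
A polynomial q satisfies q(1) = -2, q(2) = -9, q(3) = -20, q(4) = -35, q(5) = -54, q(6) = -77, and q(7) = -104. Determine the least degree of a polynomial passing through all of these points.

2

Forward differences of the values at x = 1, 2, 3, 4, 5, 6, 7:
  q  : -2  -9  -20  -35  -54  -77  -104
  Δ  : -7  -11  -15  -19  -23  -27
  Δ^2: -4  -4  -4  -4  -4
  Δ^3: 0  0  0  0
  Δ^4: 0  0  0
  Δ^5: 0  0
  Δ^6: 0
The second differences are constant (-4) and nonzero, while all higher differences vanish, so the minimal degree is 2.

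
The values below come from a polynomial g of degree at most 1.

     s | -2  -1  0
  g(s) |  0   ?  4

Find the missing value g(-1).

2

On equispaced nodes a degree-1 polynomial has vanishing second forward difference, so
  g(-2) - 2·g(-1) + g(0) = 0.
Substituting the known values and solving for g(-1):
  -2·g(-1) = -4
  g(-1) = 2.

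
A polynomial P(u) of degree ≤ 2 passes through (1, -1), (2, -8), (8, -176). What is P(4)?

-40

Using the Lagrange interpolation formula with nodes 1, 2, 8:
  L_0(u) = (u - 2)(u - 8) / 7
  L_1(u) = (u - 1)(u - 8) / -6
  L_2(u) = (u - 1)(u - 2) / 42
Then P(u) = -1·L_0(u) - 8·L_1(u) - 176·L_2(u).
Expanding and collecting terms gives P(u) = -3u² + 2u.
Evaluating at u = 4: P(4) = -40.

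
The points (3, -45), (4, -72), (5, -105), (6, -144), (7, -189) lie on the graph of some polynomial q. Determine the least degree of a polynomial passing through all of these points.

Forward differences of the values at u = 3, 4, 5, 6, 7:
  q  : -45  -72  -105  -144  -189
  Δ  : -27  -33  -39  -45
  Δ^2: -6  -6  -6
  Δ^3: 0  0
  Δ^4: 0
The second differences are constant (-6) and nonzero, while all higher differences vanish, so the minimal degree is 2.

2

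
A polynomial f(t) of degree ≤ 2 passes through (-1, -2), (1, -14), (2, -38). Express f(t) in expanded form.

f(t) = -6t^2 - 6t - 2

Write f(t) = at^2 + bt + c. Substituting each data point gives a linear system:
  a - b + c = -2
  a + b + c = -14
  4a + 2b + c = -38
Solving the system yields a = -6, b = -6, c = -2.
So f(t) = -6t^2 - 6t - 2.
Check: f(2) = -38. ✓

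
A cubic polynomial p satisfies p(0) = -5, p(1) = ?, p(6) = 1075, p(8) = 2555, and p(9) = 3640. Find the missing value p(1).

The 4 known points determine the degree-3 polynomial uniquely.
Write p(n) = an^3 + bn^2 + cn + d. Substituting each data point gives a linear system:
  d = -5
  216a + 36b + 6c + d = 1075
  512a + 64b + 8c + d = 2555
  729a + 81b + 9c + d = 3640
Solving the system yields a = 5, b = 0, c = 0, d = -5.
So p(n) = 5n^3 - 5.
Then p(1) = 0.

0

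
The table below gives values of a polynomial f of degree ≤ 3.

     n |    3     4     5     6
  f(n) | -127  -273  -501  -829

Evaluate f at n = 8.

-1857

Using the Lagrange interpolation formula with nodes 3, 4, 5, 6:
  L_0(n) = (n - 4)(n - 5)(n - 6) / -6
  L_1(n) = (n - 3)(n - 5)(n - 6) / 2
  L_2(n) = (n - 3)(n - 4)(n - 6) / -2
  L_3(n) = (n - 3)(n - 4)(n - 5) / 6
Then f(n) = -127·L_0(n) - 273·L_1(n) - 501·L_2(n) - 829·L_3(n).
Expanding and collecting terms gives f(n) = -3n^3 - 5n^2 - 1.
Evaluating at n = 8: f(8) = -1857.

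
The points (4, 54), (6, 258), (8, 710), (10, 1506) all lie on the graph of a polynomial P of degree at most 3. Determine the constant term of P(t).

Write P(t) = at^3 + bt^2 + ct + d. Substituting each data point gives a linear system:
  64a + 16b + 4c + d = 54
  216a + 36b + 6c + d = 258
  512a + 64b + 8c + d = 710
  1000a + 100b + 10c + d = 1506
Solving the system yields a = 2, b = -5, c = 0, d = 6.
So P(t) = 2t^3 - 5t^2 + 6.
The constant term is 6.

6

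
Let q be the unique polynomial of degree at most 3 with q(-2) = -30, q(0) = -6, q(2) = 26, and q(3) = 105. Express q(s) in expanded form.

Write q(s) = as^3 + bs^2 + cs + d. Substituting each data point gives a linear system:
  -8a + 4b - 2c + d = -30
  d = -6
  8a + 4b + 2c + d = 26
  27a + 9b + 3c + d = 105
Solving the system yields a = 4, b = 1, c = -2, d = -6.
So q(s) = 4s³ + s² - 2s - 6.
Check: q(2) = 26. ✓

q(s) = 4s^3 + s^2 - 2s - 6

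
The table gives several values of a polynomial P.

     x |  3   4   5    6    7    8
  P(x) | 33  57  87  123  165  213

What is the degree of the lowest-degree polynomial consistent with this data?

Forward differences of the values at x = 3, 4, 5, 6, 7, 8:
  P  : 33  57  87  123  165  213
  Δ  : 24  30  36  42  48
  Δ^2: 6  6  6  6
  Δ^3: 0  0  0
  Δ^4: 0  0
  Δ^5: 0
The second differences are constant (6) and nonzero, while all higher differences vanish, so the minimal degree is 2.

2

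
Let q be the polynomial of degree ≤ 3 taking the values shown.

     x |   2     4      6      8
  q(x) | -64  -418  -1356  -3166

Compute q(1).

-16

Using the Lagrange interpolation formula with nodes 2, 4, 6, 8:
  L_0(x) = (x - 4)(x - 6)(x - 8) / -48
  L_1(x) = (x - 2)(x - 6)(x - 8) / 16
  L_2(x) = (x - 2)(x - 4)(x - 8) / -16
  L_3(x) = (x - 2)(x - 4)(x - 6) / 48
Then q(x) = -64·L_0(x) - 418·L_1(x) - 1356·L_2(x) - 3166·L_3(x).
Expanding and collecting terms gives q(x) = -6x^3 - x^2 - 3x - 6.
Evaluating at x = 1: q(1) = -16.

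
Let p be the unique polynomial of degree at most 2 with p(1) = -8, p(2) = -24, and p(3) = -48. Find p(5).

-120

Using the Lagrange interpolation formula with nodes 1, 2, 3:
  L_0(t) = (t - 2)(t - 3) / 2
  L_1(t) = (t - 1)(t - 3) / -1
  L_2(t) = (t - 1)(t - 2) / 2
Then p(t) = -8·L_0(t) - 24·L_1(t) - 48·L_2(t).
Expanding and collecting terms gives p(t) = -4t² - 4t.
Evaluating at t = 5: p(5) = -120.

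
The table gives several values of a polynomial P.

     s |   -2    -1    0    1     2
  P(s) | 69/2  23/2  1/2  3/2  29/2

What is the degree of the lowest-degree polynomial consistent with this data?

2

Forward differences of the values at s = -2, -1, 0, 1, 2:
  P  : 69/2  23/2  1/2  3/2  29/2
  Δ  : -23  -11  1  13
  Δ^2: 12  12  12
  Δ^3: 0  0
  Δ^4: 0
The second differences are constant (12) and nonzero, while all higher differences vanish, so the minimal degree is 2.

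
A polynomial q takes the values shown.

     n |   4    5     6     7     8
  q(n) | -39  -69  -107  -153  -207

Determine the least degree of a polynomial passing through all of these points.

2

Forward differences of the values at n = 4, 5, 6, 7, 8:
  q  : -39  -69  -107  -153  -207
  Δ  : -30  -38  -46  -54
  Δ^2: -8  -8  -8
  Δ^3: 0  0
  Δ^4: 0
The second differences are constant (-8) and nonzero, while all higher differences vanish, so the minimal degree is 2.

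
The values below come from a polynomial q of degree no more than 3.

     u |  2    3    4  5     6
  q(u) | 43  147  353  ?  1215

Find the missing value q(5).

697

The 4 known points determine the degree-3 polynomial uniquely.
Write q(u) = au^3 + bu^2 + cu + d. Substituting each data point gives a linear system:
  8a + 4b + 2c + d = 43
  27a + 9b + 3c + d = 147
  64a + 16b + 4c + d = 353
  216a + 36b + 6c + d = 1215
Solving the system yields a = 6, b = -3, c = 5, d = -3.
So q(u) = 6u^3 - 3u^2 + 5u - 3.
Then q(5) = 697.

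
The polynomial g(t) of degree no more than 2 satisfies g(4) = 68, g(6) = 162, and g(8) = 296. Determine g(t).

Write g(t) = at^2 + bt + c. Substituting each data point gives a linear system:
  16a + 4b + c = 68
  36a + 6b + c = 162
  64a + 8b + c = 296
Solving the system yields a = 5, b = -3, c = 0.
So g(t) = 5t² - 3t.
Check: g(4) = 68. ✓

g(t) = 5t^2 - 3t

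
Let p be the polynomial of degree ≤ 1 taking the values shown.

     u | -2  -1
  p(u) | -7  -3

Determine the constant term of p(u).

Write p(u) = au + b. Substituting each data point gives a linear system:
  -2a + b = -7
  -a + b = -3
Solving the system yields a = 4, b = 1.
So p(u) = 4u + 1.
The constant term is 1.

1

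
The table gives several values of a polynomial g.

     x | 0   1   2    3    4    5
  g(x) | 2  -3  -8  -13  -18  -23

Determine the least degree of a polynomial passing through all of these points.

Forward differences of the values at x = 0, 1, 2, 3, 4, 5:
  g  : 2  -3  -8  -13  -18  -23
  Δ  : -5  -5  -5  -5  -5
  Δ^2: 0  0  0  0
  Δ^3: 0  0  0
  Δ^4: 0  0
  Δ^5: 0
The first differences are constant (-5) and nonzero, while all higher differences vanish, so the minimal degree is 1.

1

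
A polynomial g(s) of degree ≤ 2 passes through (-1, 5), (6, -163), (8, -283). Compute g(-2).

-3

Write g(s) = as^2 + bs + c. Substituting each data point gives a linear system:
  a - b + c = 5
  36a + 6b + c = -163
  64a + 8b + c = -283
Solving the system yields a = -4, b = -4, c = 5.
So g(s) = -4s² - 4s + 5.
Then g(-2) = -3.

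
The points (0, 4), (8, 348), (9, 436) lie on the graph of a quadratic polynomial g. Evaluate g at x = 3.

58

Write g(x) = ax^2 + bx + c. Substituting each data point gives a linear system:
  c = 4
  64a + 8b + c = 348
  81a + 9b + c = 436
Solving the system yields a = 5, b = 3, c = 4.
So g(x) = 5x^2 + 3x + 4.
Then g(3) = 58.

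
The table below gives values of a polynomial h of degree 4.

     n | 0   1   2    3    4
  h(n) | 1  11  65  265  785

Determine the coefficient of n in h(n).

Write h(n) = an^4 + bn^3 + cn^2 + dn + e. Substituting each data point gives a linear system:
  e = 1
  a + b + c + d + e = 11
  16a + 8b + 4c + 2d + e = 65
  81a + 27b + 9c + 3d + e = 265
  256a + 64b + 16c + 4d + e = 785
Solving the system yields a = 3, b = -1, c = 4, d = 4, e = 1.
So h(n) = 3n⁴ - n³ + 4n² + 4n + 1.
The coefficient of n is 4.

4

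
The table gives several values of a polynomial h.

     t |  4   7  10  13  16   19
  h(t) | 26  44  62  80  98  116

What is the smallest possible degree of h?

1

Forward differences of the values at t = 4, 7, 10, 13, 16, 19:
  h  : 26  44  62  80  98  116
  Δ  : 18  18  18  18  18
  Δ^2: 0  0  0  0
  Δ^3: 0  0  0
  Δ^4: 0  0
  Δ^5: 0
The first differences are constant (18) and nonzero, while all higher differences vanish, so the minimal degree is 1.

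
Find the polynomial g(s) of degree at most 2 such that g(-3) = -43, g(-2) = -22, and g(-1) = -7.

Write g(s) = as^2 + bs + c. Substituting each data point gives a linear system:
  9a - 3b + c = -43
  4a - 2b + c = -22
  a - b + c = -7
Solving the system yields a = -3, b = 6, c = 2.
So g(s) = -3s² + 6s + 2.
Check: g(-3) = -43. ✓

g(s) = -3s^2 + 6s + 2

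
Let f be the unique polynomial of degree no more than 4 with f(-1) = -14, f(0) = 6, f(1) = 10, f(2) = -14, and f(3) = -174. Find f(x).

Write f(x) = ax^4 + bx^3 + cx^2 + dx + e. Substituting each data point gives a linear system:
  a - b + c - d + e = -14
  e = 6
  a + b + c + d + e = 10
  16a + 8b + 4c + 2d + e = -14
  81a + 27b + 9c + 3d + e = -174
Solving the system yields a = -4, b = 6, c = -4, d = 6, e = 6.
So f(x) = -4x⁴ + 6x³ - 4x² + 6x + 6.
Check: f(3) = -174. ✓

f(x) = -4x^4 + 6x^3 - 4x^2 + 6x + 6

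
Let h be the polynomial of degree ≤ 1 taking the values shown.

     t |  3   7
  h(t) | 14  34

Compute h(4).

19

Write h(t) = at + b. Substituting each data point gives a linear system:
  3a + b = 14
  7a + b = 34
Solving the system yields a = 5, b = -1.
So h(t) = 5t - 1.
Then h(4) = 19.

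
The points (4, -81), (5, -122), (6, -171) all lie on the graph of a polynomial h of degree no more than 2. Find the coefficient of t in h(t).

-5

Write h(t) = at^2 + bt + c. Substituting each data point gives a linear system:
  16a + 4b + c = -81
  25a + 5b + c = -122
  36a + 6b + c = -171
Solving the system yields a = -4, b = -5, c = 3.
So h(t) = -4t² - 5t + 3.
The coefficient of t is -5.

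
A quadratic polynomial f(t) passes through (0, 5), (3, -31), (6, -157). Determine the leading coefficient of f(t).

Write f(t) = at^2 + bt + c. Substituting each data point gives a linear system:
  c = 5
  9a + 3b + c = -31
  36a + 6b + c = -157
Solving the system yields a = -5, b = 3, c = 5.
So f(t) = -5t^2 + 3t + 5.
The leading coefficient is -5.

-5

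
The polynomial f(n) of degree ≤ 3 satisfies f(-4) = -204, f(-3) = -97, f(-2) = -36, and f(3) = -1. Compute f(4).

Using the Lagrange interpolation formula with nodes -4, -3, -2, 3:
  L_0(n) = (n + 3)(n + 2)(n - 3) / -14
  L_1(n) = (n + 4)(n + 2)(n - 3) / 6
  L_2(n) = (n + 4)(n + 3)(n - 3) / -10
  L_3(n) = (n + 4)(n + 3)(n + 2) / 210
Then f(n) = -204·L_0(n) - 97·L_1(n) - 36·L_2(n) - 1·L_3(n).
Expanding and collecting terms gives f(n) = 2n^3 - 5n^2 - 2n - 4.
Evaluating at n = 4: f(4) = 36.

36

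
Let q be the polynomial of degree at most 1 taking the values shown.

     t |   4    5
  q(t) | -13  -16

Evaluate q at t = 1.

Using the Lagrange interpolation formula with nodes 4, 5:
  L_0(t) = (t - 5) / -1
  L_1(t) = (t - 4) / 1
Then q(t) = -13·L_0(t) - 16·L_1(t).
Expanding and collecting terms gives q(t) = -3t - 1.
Evaluating at t = 1: q(1) = -4.

-4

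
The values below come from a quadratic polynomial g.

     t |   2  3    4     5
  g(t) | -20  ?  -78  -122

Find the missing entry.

-44

The 3 known points determine the degree-2 polynomial uniquely.
Write g(t) = at^2 + bt + c. Substituting each data point gives a linear system:
  4a + 2b + c = -20
  16a + 4b + c = -78
  25a + 5b + c = -122
Solving the system yields a = -5, b = 1, c = -2.
So g(t) = -5t^2 + t - 2.
Then g(3) = -44.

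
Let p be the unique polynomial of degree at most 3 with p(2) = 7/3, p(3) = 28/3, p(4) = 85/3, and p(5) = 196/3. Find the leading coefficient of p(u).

Write p(u) = au^3 + bu^2 + cu + d. Substituting each data point gives a linear system:
  8a + 4b + 2c + d = 7/3
  27a + 9b + 3c + d = 28/3
  64a + 16b + 4c + d = 85/3
  125a + 25b + 5c + d = 196/3
Solving the system yields a = 1, b = -3, c = 3, d = 1/3.
So p(u) = u^3 - 3u^2 + 3u + 1/3.
The leading coefficient is 1.

1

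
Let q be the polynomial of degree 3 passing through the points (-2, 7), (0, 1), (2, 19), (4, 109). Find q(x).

q(x) = x^3 + 3x^2 - x + 1

Write q(x) = ax^3 + bx^2 + cx + d. Substituting each data point gives a linear system:
  -8a + 4b - 2c + d = 7
  d = 1
  8a + 4b + 2c + d = 19
  64a + 16b + 4c + d = 109
Solving the system yields a = 1, b = 3, c = -1, d = 1.
So q(x) = x³ + 3x² - x + 1.
Check: q(-2) = 7. ✓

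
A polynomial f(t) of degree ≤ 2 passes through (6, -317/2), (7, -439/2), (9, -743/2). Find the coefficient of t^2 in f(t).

Write f(t) = at^2 + bt + c. Substituting each data point gives a linear system:
  36a + 6b + c = -317/2
  49a + 7b + c = -439/2
  81a + 9b + c = -743/2
Solving the system yields a = -5, b = 4, c = -5/2.
So f(t) = -5t^2 + 4t - 5/2.
The leading coefficient is -5.

-5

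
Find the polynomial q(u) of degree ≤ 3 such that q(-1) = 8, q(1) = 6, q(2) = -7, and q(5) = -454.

Using the Lagrange interpolation formula with nodes -1, 1, 2, 5:
  L_0(u) = (u - 1)(u - 2)(u - 5) / -36
  L_1(u) = (u + 1)(u - 2)(u - 5) / 8
  L_2(u) = (u + 1)(u - 1)(u - 5) / -9
  L_3(u) = (u + 1)(u - 1)(u - 2) / 72
Then q(u) = 8·L_0(u) + 6·L_1(u) - 7·L_2(u) - 454·L_3(u).
Expanding and collecting terms gives q(u) = -5u^3 + 6u^2 + 4u + 1.
Check: q(1) = 6. ✓

q(u) = -5u^3 + 6u^2 + 4u + 1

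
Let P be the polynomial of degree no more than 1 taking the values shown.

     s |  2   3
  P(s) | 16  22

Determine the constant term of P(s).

Write P(s) = as + b. Substituting each data point gives a linear system:
  2a + b = 16
  3a + b = 22
Solving the system yields a = 6, b = 4.
So P(s) = 6s + 4.
The constant term is 4.

4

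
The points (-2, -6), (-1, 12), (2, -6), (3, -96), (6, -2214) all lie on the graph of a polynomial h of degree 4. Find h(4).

Write h(u) = au^4 + bu^3 + cu^2 + du + e. Substituting each data point gives a linear system:
  16a - 8b + 4c - 2d + e = -6
  a - b + c - d + e = 12
  16a + 8b + 4c + 2d + e = -6
  81a + 27b + 9c + 3d + e = -96
  1296a + 216b + 36c + 6d + e = -2214
Solving the system yields a = -2, b = 1, c = 5, d = -4, e = 6.
So h(u) = -2u⁴ + u³ + 5u² - 4u + 6.
Then h(4) = -378.

-378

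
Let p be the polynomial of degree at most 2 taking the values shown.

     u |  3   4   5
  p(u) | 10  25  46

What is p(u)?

p(u) = 3u^2 - 6u + 1

Write p(u) = au^2 + bu + c. Substituting each data point gives a linear system:
  9a + 3b + c = 10
  16a + 4b + c = 25
  25a + 5b + c = 46
Solving the system yields a = 3, b = -6, c = 1.
So p(u) = 3u^2 - 6u + 1.
Check: p(4) = 25. ✓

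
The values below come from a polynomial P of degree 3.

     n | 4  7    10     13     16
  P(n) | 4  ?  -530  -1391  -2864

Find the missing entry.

-119

On equispaced nodes a degree-3 polynomial has vanishing fourth forward difference, so
  P(4) - 4·P(7) + 6·P(10) - 4·P(13) + P(16) = 0.
Substituting the known values and solving for P(7):
  -4·P(7) = 476
  P(7) = -119.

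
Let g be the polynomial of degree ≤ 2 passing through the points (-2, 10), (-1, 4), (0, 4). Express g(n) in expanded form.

g(n) = 3n^2 + 3n + 4

Write g(n) = an^2 + bn + c. Substituting each data point gives a linear system:
  4a - 2b + c = 10
  a - b + c = 4
  c = 4
Solving the system yields a = 3, b = 3, c = 4.
So g(n) = 3n² + 3n + 4.
Check: g(0) = 4. ✓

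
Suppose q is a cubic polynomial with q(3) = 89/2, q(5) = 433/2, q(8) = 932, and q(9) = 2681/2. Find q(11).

4969/2

Using the Lagrange interpolation formula with nodes 3, 5, 8, 9:
  L_0(n) = (n - 5)(n - 8)(n - 9) / -60
  L_1(n) = (n - 3)(n - 8)(n - 9) / 24
  L_2(n) = (n - 3)(n - 5)(n - 9) / -15
  L_3(n) = (n - 3)(n - 5)(n - 8) / 24
Then q(n) = 89/2·L_0(n) + 433/2·L_1(n) + 932·L_2(n) + 2681/2·L_3(n).
Expanding and collecting terms gives q(n) = 2n³ - (3/2)n² + 4.
Evaluating at n = 11: q(11) = 4969/2.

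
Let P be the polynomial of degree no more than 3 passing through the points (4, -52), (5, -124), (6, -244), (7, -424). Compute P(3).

Using the Lagrange interpolation formula with nodes 4, 5, 6, 7:
  L_0(n) = (n - 5)(n - 6)(n - 7) / -6
  L_1(n) = (n - 4)(n - 6)(n - 7) / 2
  L_2(n) = (n - 4)(n - 5)(n - 7) / -2
  L_3(n) = (n - 4)(n - 5)(n - 6) / 6
Then P(n) = -52·L_0(n) - 124·L_1(n) - 244·L_2(n) - 424·L_3(n).
Expanding and collecting terms gives P(n) = -2n^3 + 6n^2 - 4n - 4.
Evaluating at n = 3: P(3) = -16.

-16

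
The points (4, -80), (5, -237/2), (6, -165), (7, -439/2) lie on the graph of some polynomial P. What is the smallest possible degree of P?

Forward differences of the values at u = 4, 5, 6, 7:
  P  : -80  -237/2  -165  -439/2
  Δ  : -77/2  -93/2  -109/2
  Δ^2: -8  -8
  Δ^3: 0
The second differences are constant (-8) and nonzero, while all higher differences vanish, so the minimal degree is 2.

2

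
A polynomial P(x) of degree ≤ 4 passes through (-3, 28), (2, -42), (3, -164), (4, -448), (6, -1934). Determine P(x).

P(x) = -x^4 - 3x^3 + x^2 - 5x + 4

Write P(x) = ax^4 + bx^3 + cx^2 + dx + e. Substituting each data point gives a linear system:
  81a - 27b + 9c - 3d + e = 28
  16a + 8b + 4c + 2d + e = -42
  81a + 27b + 9c + 3d + e = -164
  256a + 64b + 16c + 4d + e = -448
  1296a + 216b + 36c + 6d + e = -1934
Solving the system yields a = -1, b = -3, c = 1, d = -5, e = 4.
So P(x) = -x^4 - 3x^3 + x^2 - 5x + 4.
Check: P(4) = -448. ✓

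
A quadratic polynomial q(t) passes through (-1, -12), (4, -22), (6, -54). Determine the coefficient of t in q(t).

Write q(t) = at^2 + bt + c. Substituting each data point gives a linear system:
  a - b + c = -12
  16a + 4b + c = -22
  36a + 6b + c = -54
Solving the system yields a = -2, b = 4, c = -6.
So q(t) = -2t^2 + 4t - 6.
The coefficient of t is 4.

4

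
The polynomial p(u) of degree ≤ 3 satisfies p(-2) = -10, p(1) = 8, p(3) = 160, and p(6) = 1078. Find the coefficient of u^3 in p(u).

Write p(u) = au^3 + bu^2 + cu + d. Substituting each data point gives a linear system:
  -8a + 4b - 2c + d = -10
  a + b + c + d = 8
  27a + 9b + 3c + d = 160
  216a + 36b + 6c + d = 1078
Solving the system yields a = 4, b = 6, c = 0, d = -2.
So p(u) = 4u^3 + 6u^2 - 2.
The leading coefficient is 4.

4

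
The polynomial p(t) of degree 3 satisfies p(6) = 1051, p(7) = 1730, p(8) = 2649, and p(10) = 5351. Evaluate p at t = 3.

Using the Lagrange interpolation formula with nodes 6, 7, 8, 10:
  L_0(t) = (t - 7)(t - 8)(t - 10) / -8
  L_1(t) = (t - 6)(t - 8)(t - 10) / 3
  L_2(t) = (t - 6)(t - 7)(t - 10) / -4
  L_3(t) = (t - 6)(t - 7)(t - 8) / 24
Then p(t) = 1051·L_0(t) + 1730·L_1(t) + 2649·L_2(t) + 5351·L_3(t).
Expanding and collecting terms gives p(t) = 6t^3 - 6t^2 - 5t + 1.
Evaluating at t = 3: p(3) = 94.

94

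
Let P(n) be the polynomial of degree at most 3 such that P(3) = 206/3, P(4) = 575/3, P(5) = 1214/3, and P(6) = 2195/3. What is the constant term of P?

-1/3

Write P(n) = an^3 + bn^2 + cn + d. Substituting each data point gives a linear system:
  27a + 9b + 3c + d = 206/3
  64a + 16b + 4c + d = 575/3
  125a + 25b + 5c + d = 1214/3
  216a + 36b + 6c + d = 2195/3
Solving the system yields a = 4, b = -3, c = -4, d = -1/3.
So P(n) = 4n^3 - 3n^2 - 4n - 1/3.
The constant term is -1/3.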